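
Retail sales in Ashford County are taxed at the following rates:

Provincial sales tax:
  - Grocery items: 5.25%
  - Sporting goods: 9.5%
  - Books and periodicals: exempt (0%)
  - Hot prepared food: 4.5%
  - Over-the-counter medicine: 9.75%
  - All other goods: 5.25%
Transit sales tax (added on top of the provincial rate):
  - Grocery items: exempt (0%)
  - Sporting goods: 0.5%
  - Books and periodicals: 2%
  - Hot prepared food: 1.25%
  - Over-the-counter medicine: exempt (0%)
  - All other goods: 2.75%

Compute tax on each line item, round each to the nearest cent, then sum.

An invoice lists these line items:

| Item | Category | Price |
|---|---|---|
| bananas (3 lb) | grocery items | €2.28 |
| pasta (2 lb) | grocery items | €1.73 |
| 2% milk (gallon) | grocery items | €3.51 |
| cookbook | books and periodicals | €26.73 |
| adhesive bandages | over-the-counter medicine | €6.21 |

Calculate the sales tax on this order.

Bananas (3 lb) €2.28: grocery items → 5.25% + 0% transit = 5.25% → €0.12
Pasta (2 lb) €1.73: grocery items → 5.25% + 0% transit = 5.25% → €0.09
2% milk (gallon) €3.51: grocery items → 5.25% + 0% transit = 5.25% → €0.18
Cookbook €26.73: books and periodicals → 0% + 2% transit = 2% → €0.53
Adhesive bandages €6.21: over-the-counter medicine → 9.75% + 0% transit = 9.75% → €0.61
Total tax = €0.12 + €0.09 + €0.18 + €0.53 + €0.61 = €1.53

€1.53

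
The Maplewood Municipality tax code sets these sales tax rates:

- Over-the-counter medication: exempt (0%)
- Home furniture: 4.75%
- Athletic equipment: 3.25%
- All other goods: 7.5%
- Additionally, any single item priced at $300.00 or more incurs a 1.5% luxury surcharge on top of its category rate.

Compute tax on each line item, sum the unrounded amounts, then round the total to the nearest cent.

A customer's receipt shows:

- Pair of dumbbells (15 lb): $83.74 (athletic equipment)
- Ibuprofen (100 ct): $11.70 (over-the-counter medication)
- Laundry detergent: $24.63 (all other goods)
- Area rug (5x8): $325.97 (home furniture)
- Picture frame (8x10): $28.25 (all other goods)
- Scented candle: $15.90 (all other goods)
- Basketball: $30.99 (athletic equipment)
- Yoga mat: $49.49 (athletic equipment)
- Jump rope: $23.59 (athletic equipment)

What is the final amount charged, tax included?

$625.90

Pair of dumbbells (15 lb) $83.74: athletic equipment → 3.25% → $2.72155
Ibuprofen (100 ct) $11.70: over-the-counter medication → 0% → $0.00
Laundry detergent $24.63: all other goods → 7.5% → $1.84725
Area rug (5x8) $325.97: home furniture → 4.75% + 1.5% surcharge = 6.25% → $20.373125
Picture frame (8x10) $28.25: all other goods → 7.5% → $2.11875
Scented candle $15.90: all other goods → 7.5% → $1.1925
Basketball $30.99: athletic equipment → 3.25% → $1.007175
Yoga mat $49.49: athletic equipment → 3.25% → $1.608425
Jump rope $23.59: athletic equipment → 3.25% → $0.766675
Subtotal = $594.26; unrounded tax = $31.63545 → $31.64; total due = $625.90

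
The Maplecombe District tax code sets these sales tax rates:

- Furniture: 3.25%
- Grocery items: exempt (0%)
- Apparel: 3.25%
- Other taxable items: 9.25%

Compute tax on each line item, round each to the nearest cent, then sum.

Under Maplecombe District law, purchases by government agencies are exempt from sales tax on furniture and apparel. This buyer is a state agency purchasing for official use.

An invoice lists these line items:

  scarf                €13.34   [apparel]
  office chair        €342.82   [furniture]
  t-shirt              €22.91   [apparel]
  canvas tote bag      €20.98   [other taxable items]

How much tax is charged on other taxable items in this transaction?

€1.94

Canvas tote bag €20.98: other taxable items → 9.25% → €1.94
Tax on other taxable items = €1.94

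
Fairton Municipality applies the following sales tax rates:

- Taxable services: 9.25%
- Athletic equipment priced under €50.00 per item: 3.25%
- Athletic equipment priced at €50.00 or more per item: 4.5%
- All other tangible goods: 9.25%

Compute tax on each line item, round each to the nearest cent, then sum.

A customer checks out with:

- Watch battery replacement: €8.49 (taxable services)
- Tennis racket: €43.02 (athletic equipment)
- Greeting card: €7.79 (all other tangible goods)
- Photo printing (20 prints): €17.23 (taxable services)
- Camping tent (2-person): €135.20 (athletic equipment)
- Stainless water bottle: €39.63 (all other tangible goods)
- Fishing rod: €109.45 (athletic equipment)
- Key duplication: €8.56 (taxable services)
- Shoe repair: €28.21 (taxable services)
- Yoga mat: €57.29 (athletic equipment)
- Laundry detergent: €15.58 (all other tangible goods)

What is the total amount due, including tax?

€497.05

Watch battery replacement €8.49: taxable services → 9.25% → €0.79
Tennis racket €43.02: athletic equipment, under €50.00 → 3.25% → €1.40
Greeting card €7.79: all other tangible goods → 9.25% → €0.72
Photo printing (20 prints) €17.23: taxable services → 9.25% → €1.59
Camping tent (2-person) €135.20: athletic equipment, €50.00 or more → 4.5% → €6.08
Stainless water bottle €39.63: all other tangible goods → 9.25% → €3.67
Fishing rod €109.45: athletic equipment, €50.00 or more → 4.5% → €4.93
Key duplication €8.56: taxable services → 9.25% → €0.79
Shoe repair €28.21: taxable services → 9.25% → €2.61
Yoga mat €57.29: athletic equipment, €50.00 or more → 4.5% → €2.58
Laundry detergent €15.58: all other tangible goods → 9.25% → €1.44
Subtotal = €470.45; tax = €26.60; total due = €497.05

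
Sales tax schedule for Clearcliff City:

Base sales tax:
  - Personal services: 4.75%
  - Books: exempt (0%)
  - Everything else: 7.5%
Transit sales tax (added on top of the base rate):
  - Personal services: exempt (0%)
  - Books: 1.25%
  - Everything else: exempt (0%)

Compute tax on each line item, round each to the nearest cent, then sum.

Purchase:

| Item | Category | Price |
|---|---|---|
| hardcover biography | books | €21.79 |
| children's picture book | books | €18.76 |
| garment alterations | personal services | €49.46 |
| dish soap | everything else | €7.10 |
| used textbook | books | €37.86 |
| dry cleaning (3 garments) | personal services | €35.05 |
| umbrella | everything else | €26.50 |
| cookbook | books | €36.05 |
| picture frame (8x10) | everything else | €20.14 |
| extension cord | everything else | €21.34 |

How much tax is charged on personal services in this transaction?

Garment alterations €49.46: personal services → 4.75% + 0% transit = 4.75% → €2.35
Dry cleaning (3 garments) €35.05: personal services → 4.75% + 0% transit = 4.75% → €1.66
Tax on personal services = €2.35 + €1.66 = €4.01

€4.01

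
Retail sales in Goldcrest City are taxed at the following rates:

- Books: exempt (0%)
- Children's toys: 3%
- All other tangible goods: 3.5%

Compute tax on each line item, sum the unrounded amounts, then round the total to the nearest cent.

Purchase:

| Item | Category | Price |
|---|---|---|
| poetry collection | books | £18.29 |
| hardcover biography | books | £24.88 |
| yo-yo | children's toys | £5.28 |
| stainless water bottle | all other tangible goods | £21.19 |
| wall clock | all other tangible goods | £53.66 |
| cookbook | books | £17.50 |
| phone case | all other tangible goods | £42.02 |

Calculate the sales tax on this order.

Poetry collection £18.29: books → 0% → £0.00
Hardcover biography £24.88: books → 0% → £0.00
Yo-yo £5.28: children's toys → 3% → £0.1584
Stainless water bottle £21.19: all other tangible goods → 3.5% → £0.74165
Wall clock £53.66: all other tangible goods → 3.5% → £1.8781
Cookbook £17.50: books → 0% → £0.00
Phone case £42.02: all other tangible goods → 3.5% → £1.4707
Unrounded tax sum = £4.24885 → £4.25

£4.25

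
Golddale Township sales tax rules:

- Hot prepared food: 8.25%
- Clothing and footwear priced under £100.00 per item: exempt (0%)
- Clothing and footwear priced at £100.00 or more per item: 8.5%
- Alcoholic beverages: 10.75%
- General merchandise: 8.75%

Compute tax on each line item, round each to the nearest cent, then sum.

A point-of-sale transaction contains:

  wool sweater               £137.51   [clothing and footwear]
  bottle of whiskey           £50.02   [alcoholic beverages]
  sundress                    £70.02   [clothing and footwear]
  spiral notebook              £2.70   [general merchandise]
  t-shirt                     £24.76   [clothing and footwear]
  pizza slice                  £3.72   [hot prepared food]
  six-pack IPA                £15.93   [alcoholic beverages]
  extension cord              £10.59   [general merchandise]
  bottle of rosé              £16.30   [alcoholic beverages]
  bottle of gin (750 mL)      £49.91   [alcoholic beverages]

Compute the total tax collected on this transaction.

Wool sweater £137.51: clothing and footwear, £100.00 or more → 8.5% → £11.69
Bottle of whiskey £50.02: alcoholic beverages → 10.75% → £5.38
Sundress £70.02: clothing and footwear, under £100.00 → 0% → £0.00
Spiral notebook £2.70: general merchandise → 8.75% → £0.24
T-shirt £24.76: clothing and footwear, under £100.00 → 0% → £0.00
Pizza slice £3.72: hot prepared food → 8.25% → £0.31
Six-pack IPA £15.93: alcoholic beverages → 10.75% → £1.71
Extension cord £10.59: general merchandise → 8.75% → £0.93
Bottle of rosé £16.30: alcoholic beverages → 10.75% → £1.75
Bottle of gin (750 mL) £49.91: alcoholic beverages → 10.75% → £5.37
Total tax = £11.69 + £5.38 + £0.24 + £0.31 + £1.71 + £0.93 + £1.75 + £5.37 = £27.38

£27.38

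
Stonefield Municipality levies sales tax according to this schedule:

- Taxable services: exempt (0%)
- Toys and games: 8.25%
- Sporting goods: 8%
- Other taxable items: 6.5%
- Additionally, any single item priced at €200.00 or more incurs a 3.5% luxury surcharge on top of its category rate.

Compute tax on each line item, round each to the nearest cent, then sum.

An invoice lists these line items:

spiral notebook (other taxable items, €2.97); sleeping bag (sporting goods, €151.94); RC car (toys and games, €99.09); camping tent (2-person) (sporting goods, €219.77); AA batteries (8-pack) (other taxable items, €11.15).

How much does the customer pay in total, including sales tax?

€531.43

Spiral notebook €2.97: other taxable items → 6.5% → €0.19
Sleeping bag €151.94: sporting goods → 8% → €12.16
RC car €99.09: toys and games → 8.25% → €8.17
Camping tent (2-person) €219.77: sporting goods → 8% + 3.5% surcharge = 11.5% → €25.27
AA batteries (8-pack) €11.15: other taxable items → 6.5% → €0.72
Subtotal = €484.92; tax = €46.51; total due = €531.43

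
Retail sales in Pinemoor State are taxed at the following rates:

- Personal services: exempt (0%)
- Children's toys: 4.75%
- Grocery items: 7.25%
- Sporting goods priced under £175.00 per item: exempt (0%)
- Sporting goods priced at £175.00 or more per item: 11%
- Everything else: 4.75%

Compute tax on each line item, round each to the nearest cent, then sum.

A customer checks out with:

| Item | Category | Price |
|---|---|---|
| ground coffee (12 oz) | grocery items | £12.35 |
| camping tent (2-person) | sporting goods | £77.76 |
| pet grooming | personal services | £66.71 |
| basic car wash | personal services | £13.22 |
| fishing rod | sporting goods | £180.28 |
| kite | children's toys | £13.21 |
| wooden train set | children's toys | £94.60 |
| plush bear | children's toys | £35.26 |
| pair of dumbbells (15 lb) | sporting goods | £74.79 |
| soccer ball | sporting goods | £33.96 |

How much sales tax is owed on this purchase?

£27.52

Ground coffee (12 oz) £12.35: grocery items → 7.25% → £0.90
Camping tent (2-person) £77.76: sporting goods, under £175.00 → 0% → £0.00
Pet grooming £66.71: personal services → 0% → £0.00
Basic car wash £13.22: personal services → 0% → £0.00
Fishing rod £180.28: sporting goods, £175.00 or more → 11% → £19.83
Kite £13.21: children's toys → 4.75% → £0.63
Wooden train set £94.60: children's toys → 4.75% → £4.49
Plush bear £35.26: children's toys → 4.75% → £1.67
Pair of dumbbells (15 lb) £74.79: sporting goods, under £175.00 → 0% → £0.00
Soccer ball £33.96: sporting goods, under £175.00 → 0% → £0.00
Total tax = £0.90 + £19.83 + £0.63 + £4.49 + £1.67 = £27.52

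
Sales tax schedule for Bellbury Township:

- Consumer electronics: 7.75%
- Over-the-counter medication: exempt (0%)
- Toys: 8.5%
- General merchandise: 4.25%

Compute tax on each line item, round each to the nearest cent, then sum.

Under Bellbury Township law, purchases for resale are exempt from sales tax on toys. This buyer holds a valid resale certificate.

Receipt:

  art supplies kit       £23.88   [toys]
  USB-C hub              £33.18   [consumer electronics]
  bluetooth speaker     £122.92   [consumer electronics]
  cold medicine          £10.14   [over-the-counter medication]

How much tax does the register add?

Art supplies kit £23.88: toys, buyer-exempt → 0% → £0.00
USB-C hub £33.18: consumer electronics → 7.75% → £2.57
Bluetooth speaker £122.92: consumer electronics → 7.75% → £9.53
Cold medicine £10.14: over-the-counter medication → 0% → £0.00
Total tax = £2.57 + £9.53 = £12.10

£12.10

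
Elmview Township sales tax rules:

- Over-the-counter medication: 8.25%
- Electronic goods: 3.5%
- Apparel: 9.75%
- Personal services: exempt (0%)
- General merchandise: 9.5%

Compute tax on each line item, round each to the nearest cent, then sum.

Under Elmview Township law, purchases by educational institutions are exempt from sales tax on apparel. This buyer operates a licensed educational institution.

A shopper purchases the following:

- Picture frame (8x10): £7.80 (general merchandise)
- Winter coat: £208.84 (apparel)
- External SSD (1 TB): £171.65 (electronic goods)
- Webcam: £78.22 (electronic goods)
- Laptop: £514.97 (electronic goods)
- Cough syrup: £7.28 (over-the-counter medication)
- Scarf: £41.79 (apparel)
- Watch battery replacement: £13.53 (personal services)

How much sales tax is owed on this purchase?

£28.11

Picture frame (8x10) £7.80: general merchandise → 9.5% → £0.74
Winter coat £208.84: apparel, buyer-exempt → 0% → £0.00
External SSD (1 TB) £171.65: electronic goods → 3.5% → £6.01
Webcam £78.22: electronic goods → 3.5% → £2.74
Laptop £514.97: electronic goods → 3.5% → £18.02
Cough syrup £7.28: over-the-counter medication → 8.25% → £0.60
Scarf £41.79: apparel, buyer-exempt → 0% → £0.00
Watch battery replacement £13.53: personal services → 0% → £0.00
Total tax = £0.74 + £6.01 + £2.74 + £18.02 + £0.60 = £28.11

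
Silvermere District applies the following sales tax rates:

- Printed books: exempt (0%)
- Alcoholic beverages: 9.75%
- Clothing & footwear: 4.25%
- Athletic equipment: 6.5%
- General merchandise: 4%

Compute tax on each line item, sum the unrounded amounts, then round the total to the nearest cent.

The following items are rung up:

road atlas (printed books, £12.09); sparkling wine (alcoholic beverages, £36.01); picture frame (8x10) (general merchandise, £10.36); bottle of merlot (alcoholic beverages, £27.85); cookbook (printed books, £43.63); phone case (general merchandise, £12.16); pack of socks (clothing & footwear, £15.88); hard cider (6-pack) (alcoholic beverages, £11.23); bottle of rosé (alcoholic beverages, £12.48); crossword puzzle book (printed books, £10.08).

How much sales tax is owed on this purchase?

£10.11

Road atlas £12.09: printed books → 0% → £0.00
Sparkling wine £36.01: alcoholic beverages → 9.75% → £3.510975
Picture frame (8x10) £10.36: general merchandise → 4% → £0.4144
Bottle of merlot £27.85: alcoholic beverages → 9.75% → £2.715375
Cookbook £43.63: printed books → 0% → £0.00
Phone case £12.16: general merchandise → 4% → £0.4864
Pack of socks £15.88: clothing & footwear → 4.25% → £0.6749
Hard cider (6-pack) £11.23: alcoholic beverages → 9.75% → £1.094925
Bottle of rosé £12.48: alcoholic beverages → 9.75% → £1.2168
Crossword puzzle book £10.08: printed books → 0% → £0.00
Unrounded tax sum = £10.113775 → £10.11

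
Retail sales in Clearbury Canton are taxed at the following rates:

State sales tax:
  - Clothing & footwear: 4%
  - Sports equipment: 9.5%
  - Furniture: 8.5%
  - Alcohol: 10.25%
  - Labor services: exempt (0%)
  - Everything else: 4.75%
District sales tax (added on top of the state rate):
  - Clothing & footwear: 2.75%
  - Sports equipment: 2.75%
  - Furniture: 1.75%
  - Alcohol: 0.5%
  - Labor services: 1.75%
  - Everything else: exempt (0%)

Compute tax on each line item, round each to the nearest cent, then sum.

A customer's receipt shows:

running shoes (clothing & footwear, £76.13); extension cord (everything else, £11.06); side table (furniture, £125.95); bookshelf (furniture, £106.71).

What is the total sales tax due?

Running shoes £76.13: clothing & footwear → 4% + 2.75% district = 6.75% → £5.14
Extension cord £11.06: everything else → 4.75% + 0% district = 4.75% → £0.53
Side table £125.95: furniture → 8.5% + 1.75% district = 10.25% → £12.91
Bookshelf £106.71: furniture → 8.5% + 1.75% district = 10.25% → £10.94
Total tax = £5.14 + £0.53 + £12.91 + £10.94 = £29.52

£29.52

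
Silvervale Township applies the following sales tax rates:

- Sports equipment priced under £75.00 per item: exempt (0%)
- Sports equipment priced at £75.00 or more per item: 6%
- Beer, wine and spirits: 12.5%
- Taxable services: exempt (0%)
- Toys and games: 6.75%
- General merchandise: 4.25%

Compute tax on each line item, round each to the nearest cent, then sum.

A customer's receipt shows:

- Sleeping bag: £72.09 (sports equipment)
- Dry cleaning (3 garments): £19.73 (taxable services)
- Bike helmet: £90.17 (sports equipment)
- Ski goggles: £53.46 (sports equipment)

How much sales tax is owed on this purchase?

£5.41

Sleeping bag £72.09: sports equipment, under £75.00 → 0% → £0.00
Dry cleaning (3 garments) £19.73: taxable services → 0% → £0.00
Bike helmet £90.17: sports equipment, £75.00 or more → 6% → £5.41
Ski goggles £53.46: sports equipment, under £75.00 → 0% → £0.00
Total tax = £5.41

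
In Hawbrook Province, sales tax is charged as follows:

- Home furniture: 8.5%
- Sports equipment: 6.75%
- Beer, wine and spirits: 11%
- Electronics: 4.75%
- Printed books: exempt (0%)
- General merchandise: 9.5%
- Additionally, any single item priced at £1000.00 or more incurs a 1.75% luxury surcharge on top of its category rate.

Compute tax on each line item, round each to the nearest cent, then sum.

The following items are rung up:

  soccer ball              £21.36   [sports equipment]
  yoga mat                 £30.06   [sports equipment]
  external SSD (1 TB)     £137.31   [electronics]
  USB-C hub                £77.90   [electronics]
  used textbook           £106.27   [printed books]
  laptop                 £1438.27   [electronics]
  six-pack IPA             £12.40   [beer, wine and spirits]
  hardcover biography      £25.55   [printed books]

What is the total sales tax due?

Soccer ball £21.36: sports equipment → 6.75% → £1.44
Yoga mat £30.06: sports equipment → 6.75% → £2.03
External SSD (1 TB) £137.31: electronics → 4.75% → £6.52
USB-C hub £77.90: electronics → 4.75% → £3.70
Used textbook £106.27: printed books → 0% → £0.00
Laptop £1438.27: electronics → 4.75% + 1.75% surcharge = 6.5% → £93.49
Six-pack IPA £12.40: beer, wine and spirits → 11% → £1.36
Hardcover biography £25.55: printed books → 0% → £0.00
Total tax = £1.44 + £2.03 + £6.52 + £3.70 + £93.49 + £1.36 = £108.54

£108.54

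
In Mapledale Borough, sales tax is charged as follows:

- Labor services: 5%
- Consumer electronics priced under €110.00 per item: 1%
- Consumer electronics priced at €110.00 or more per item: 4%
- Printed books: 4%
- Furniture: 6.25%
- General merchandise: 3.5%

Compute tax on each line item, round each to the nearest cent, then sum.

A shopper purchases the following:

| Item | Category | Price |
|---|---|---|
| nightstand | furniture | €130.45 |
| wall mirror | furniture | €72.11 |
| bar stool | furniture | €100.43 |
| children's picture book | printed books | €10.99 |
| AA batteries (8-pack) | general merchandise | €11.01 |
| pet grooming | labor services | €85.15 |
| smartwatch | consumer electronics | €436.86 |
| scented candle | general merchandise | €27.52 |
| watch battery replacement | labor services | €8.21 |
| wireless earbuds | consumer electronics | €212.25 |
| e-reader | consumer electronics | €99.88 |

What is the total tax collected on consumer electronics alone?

Smartwatch €436.86: consumer electronics, €110.00 or more → 4% → €17.47
Wireless earbuds €212.25: consumer electronics, €110.00 or more → 4% → €8.49
E-reader €99.88: consumer electronics, under €110.00 → 1% → €1.00
Tax on consumer electronics = €17.47 + €8.49 + €1.00 = €26.96

€26.96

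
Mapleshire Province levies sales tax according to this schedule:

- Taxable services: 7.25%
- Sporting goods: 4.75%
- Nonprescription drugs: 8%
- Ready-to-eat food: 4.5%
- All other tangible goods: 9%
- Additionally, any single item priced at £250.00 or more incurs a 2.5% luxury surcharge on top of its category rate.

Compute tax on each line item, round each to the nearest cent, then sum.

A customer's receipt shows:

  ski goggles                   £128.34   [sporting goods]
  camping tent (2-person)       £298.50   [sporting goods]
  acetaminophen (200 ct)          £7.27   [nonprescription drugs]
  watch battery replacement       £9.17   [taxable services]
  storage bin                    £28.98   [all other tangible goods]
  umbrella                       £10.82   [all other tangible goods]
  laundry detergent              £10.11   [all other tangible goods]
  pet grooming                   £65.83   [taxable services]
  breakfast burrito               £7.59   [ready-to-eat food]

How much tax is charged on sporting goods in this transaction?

Ski goggles £128.34: sporting goods → 4.75% → £6.10
Camping tent (2-person) £298.50: sporting goods → 4.75% + 2.5% surcharge = 7.25% → £21.64
Tax on sporting goods = £6.10 + £21.64 = £27.74

£27.74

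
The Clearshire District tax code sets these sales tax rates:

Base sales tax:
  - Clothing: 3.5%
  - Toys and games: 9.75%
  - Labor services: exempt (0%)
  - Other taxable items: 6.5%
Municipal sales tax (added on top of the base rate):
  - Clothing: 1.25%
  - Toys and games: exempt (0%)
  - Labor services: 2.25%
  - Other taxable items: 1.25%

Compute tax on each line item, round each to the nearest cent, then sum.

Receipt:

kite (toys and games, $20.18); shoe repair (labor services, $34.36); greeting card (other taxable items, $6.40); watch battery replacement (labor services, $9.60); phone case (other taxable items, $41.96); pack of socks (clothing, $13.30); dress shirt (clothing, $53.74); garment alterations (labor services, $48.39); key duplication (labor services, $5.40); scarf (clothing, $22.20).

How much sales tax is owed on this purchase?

$12.15

Kite $20.18: toys and games → 9.75% + 0% municipal = 9.75% → $1.97
Shoe repair $34.36: labor services → 0% + 2.25% municipal = 2.25% → $0.77
Greeting card $6.40: other taxable items → 6.5% + 1.25% municipal = 7.75% → $0.50
Watch battery replacement $9.60: labor services → 0% + 2.25% municipal = 2.25% → $0.22
Phone case $41.96: other taxable items → 6.5% + 1.25% municipal = 7.75% → $3.25
Pack of socks $13.30: clothing → 3.5% + 1.25% municipal = 4.75% → $0.63
Dress shirt $53.74: clothing → 3.5% + 1.25% municipal = 4.75% → $2.55
Garment alterations $48.39: labor services → 0% + 2.25% municipal = 2.25% → $1.09
Key duplication $5.40: labor services → 0% + 2.25% municipal = 2.25% → $0.12
Scarf $22.20: clothing → 3.5% + 1.25% municipal = 4.75% → $1.05
Total tax = $1.97 + $0.77 + $0.50 + $0.22 + $3.25 + $0.63 + $2.55 + $1.09 + $0.12 + $1.05 = $12.15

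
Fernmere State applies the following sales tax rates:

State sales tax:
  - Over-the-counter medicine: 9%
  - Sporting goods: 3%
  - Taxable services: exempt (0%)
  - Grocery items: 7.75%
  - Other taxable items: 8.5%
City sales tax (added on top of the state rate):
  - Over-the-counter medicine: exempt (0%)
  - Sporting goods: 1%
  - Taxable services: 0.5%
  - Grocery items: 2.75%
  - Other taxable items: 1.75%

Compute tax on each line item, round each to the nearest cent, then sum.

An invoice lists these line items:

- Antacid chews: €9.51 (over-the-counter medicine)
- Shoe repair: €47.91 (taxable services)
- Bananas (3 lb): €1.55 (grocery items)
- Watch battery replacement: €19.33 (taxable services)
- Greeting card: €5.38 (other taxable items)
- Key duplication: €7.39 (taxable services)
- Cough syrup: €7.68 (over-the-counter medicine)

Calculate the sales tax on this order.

Antacid chews €9.51: over-the-counter medicine → 9% + 0% city = 9% → €0.86
Shoe repair €47.91: taxable services → 0% + 0.5% city = 0.5% → €0.24
Bananas (3 lb) €1.55: grocery items → 7.75% + 2.75% city = 10.5% → €0.16
Watch battery replacement €19.33: taxable services → 0% + 0.5% city = 0.5% → €0.10
Greeting card €5.38: other taxable items → 8.5% + 1.75% city = 10.25% → €0.55
Key duplication €7.39: taxable services → 0% + 0.5% city = 0.5% → €0.04
Cough syrup €7.68: over-the-counter medicine → 9% + 0% city = 9% → €0.69
Total tax = €0.86 + €0.24 + €0.16 + €0.10 + €0.55 + €0.04 + €0.69 = €2.64

€2.64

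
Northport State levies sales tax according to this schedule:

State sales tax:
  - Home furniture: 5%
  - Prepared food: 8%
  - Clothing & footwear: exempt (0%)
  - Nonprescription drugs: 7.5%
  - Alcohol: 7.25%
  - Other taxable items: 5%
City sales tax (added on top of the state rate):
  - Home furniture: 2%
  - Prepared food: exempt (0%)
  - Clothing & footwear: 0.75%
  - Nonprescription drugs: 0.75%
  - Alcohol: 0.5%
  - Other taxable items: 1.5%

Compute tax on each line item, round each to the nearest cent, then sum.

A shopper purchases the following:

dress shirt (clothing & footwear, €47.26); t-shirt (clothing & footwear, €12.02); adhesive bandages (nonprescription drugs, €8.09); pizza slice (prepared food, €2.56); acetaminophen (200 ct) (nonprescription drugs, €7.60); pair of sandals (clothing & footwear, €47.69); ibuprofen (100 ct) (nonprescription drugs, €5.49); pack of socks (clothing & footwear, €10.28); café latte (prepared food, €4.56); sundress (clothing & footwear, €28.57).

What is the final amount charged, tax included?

Dress shirt €47.26: clothing & footwear → 0% + 0.75% city = 0.75% → €0.35
T-shirt €12.02: clothing & footwear → 0% + 0.75% city = 0.75% → €0.09
Adhesive bandages €8.09: nonprescription drugs → 7.5% + 0.75% city = 8.25% → €0.67
Pizza slice €2.56: prepared food → 8% + 0% city = 8% → €0.20
Acetaminophen (200 ct) €7.60: nonprescription drugs → 7.5% + 0.75% city = 8.25% → €0.63
Pair of sandals €47.69: clothing & footwear → 0% + 0.75% city = 0.75% → €0.36
Ibuprofen (100 ct) €5.49: nonprescription drugs → 7.5% + 0.75% city = 8.25% → €0.45
Pack of socks €10.28: clothing & footwear → 0% + 0.75% city = 0.75% → €0.08
Café latte €4.56: prepared food → 8% + 0% city = 8% → €0.36
Sundress €28.57: clothing & footwear → 0% + 0.75% city = 0.75% → €0.21
Subtotal = €174.12; tax = €3.40; total due = €177.52

€177.52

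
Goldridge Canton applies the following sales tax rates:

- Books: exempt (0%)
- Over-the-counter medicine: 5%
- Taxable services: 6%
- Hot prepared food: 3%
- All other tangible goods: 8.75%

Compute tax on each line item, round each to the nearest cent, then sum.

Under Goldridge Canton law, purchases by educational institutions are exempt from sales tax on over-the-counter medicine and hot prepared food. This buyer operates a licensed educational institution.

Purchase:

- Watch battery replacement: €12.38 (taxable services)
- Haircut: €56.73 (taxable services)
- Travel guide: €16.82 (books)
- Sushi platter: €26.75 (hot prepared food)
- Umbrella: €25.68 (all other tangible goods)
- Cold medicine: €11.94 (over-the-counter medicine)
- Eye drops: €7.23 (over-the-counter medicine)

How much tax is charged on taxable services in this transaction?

€4.14

Watch battery replacement €12.38: taxable services → 6% → €0.74
Haircut €56.73: taxable services → 6% → €3.40
Tax on taxable services = €0.74 + €3.40 = €4.14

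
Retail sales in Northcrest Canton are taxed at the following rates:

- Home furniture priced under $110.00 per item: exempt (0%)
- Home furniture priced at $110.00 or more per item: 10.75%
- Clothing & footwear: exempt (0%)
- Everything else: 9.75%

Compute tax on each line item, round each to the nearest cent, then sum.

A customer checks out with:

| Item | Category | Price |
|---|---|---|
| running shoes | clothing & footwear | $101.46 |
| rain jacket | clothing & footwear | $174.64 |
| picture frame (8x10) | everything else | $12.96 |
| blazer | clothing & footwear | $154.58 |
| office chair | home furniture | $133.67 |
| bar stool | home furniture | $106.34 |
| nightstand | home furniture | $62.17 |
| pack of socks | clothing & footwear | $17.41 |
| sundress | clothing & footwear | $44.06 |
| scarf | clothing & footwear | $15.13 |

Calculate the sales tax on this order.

Running shoes $101.46: clothing & footwear → 0% → $0.00
Rain jacket $174.64: clothing & footwear → 0% → $0.00
Picture frame (8x10) $12.96: everything else → 9.75% → $1.26
Blazer $154.58: clothing & footwear → 0% → $0.00
Office chair $133.67: home furniture, $110.00 or more → 10.75% → $14.37
Bar stool $106.34: home furniture, under $110.00 → 0% → $0.00
Nightstand $62.17: home furniture, under $110.00 → 0% → $0.00
Pack of socks $17.41: clothing & footwear → 0% → $0.00
Sundress $44.06: clothing & footwear → 0% → $0.00
Scarf $15.13: clothing & footwear → 0% → $0.00
Total tax = $1.26 + $14.37 = $15.63

$15.63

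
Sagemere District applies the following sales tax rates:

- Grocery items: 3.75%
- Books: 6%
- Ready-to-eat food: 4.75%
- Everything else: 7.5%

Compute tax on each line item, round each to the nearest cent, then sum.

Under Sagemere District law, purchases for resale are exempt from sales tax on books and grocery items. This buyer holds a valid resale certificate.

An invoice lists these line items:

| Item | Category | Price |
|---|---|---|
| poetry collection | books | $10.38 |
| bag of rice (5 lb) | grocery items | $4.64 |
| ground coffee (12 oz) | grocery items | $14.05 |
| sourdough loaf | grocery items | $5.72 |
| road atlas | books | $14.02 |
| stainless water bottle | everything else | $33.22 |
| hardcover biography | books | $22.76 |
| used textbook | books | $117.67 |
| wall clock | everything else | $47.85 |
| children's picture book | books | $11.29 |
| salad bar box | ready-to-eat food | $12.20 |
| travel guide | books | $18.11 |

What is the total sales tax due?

Poetry collection $10.38: books, buyer-exempt → 0% → $0.00
Bag of rice (5 lb) $4.64: grocery items, buyer-exempt → 0% → $0.00
Ground coffee (12 oz) $14.05: grocery items, buyer-exempt → 0% → $0.00
Sourdough loaf $5.72: grocery items, buyer-exempt → 0% → $0.00
Road atlas $14.02: books, buyer-exempt → 0% → $0.00
Stainless water bottle $33.22: everything else → 7.5% → $2.49
Hardcover biography $22.76: books, buyer-exempt → 0% → $0.00
Used textbook $117.67: books, buyer-exempt → 0% → $0.00
Wall clock $47.85: everything else → 7.5% → $3.59
Children's picture book $11.29: books, buyer-exempt → 0% → $0.00
Salad bar box $12.20: ready-to-eat food → 4.75% → $0.58
Travel guide $18.11: books, buyer-exempt → 0% → $0.00
Total tax = $2.49 + $3.59 + $0.58 = $6.66

$6.66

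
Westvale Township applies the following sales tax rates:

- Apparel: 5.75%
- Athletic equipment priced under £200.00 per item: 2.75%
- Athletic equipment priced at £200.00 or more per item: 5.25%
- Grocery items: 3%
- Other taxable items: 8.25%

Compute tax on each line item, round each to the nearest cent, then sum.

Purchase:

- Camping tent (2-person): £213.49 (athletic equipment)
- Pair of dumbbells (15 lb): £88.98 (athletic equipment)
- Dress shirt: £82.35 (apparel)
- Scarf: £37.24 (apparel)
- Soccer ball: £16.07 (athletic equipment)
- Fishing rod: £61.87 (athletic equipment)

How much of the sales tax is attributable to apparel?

£6.88

Dress shirt £82.35: apparel → 5.75% → £4.74
Scarf £37.24: apparel → 5.75% → £2.14
Tax on apparel = £4.74 + £2.14 = £6.88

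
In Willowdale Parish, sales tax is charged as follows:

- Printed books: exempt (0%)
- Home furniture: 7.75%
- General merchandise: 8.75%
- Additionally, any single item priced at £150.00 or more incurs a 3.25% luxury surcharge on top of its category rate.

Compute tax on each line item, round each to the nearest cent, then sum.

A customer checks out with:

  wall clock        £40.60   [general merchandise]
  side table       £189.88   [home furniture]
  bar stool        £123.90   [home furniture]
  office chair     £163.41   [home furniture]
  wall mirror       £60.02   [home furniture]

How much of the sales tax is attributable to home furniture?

Side table £189.88: home furniture → 7.75% + 3.25% surcharge = 11% → £20.89
Bar stool £123.90: home furniture → 7.75% → £9.60
Office chair £163.41: home furniture → 7.75% + 3.25% surcharge = 11% → £17.98
Wall mirror £60.02: home furniture → 7.75% → £4.65
Tax on home furniture = £20.89 + £9.60 + £17.98 + £4.65 = £53.12

£53.12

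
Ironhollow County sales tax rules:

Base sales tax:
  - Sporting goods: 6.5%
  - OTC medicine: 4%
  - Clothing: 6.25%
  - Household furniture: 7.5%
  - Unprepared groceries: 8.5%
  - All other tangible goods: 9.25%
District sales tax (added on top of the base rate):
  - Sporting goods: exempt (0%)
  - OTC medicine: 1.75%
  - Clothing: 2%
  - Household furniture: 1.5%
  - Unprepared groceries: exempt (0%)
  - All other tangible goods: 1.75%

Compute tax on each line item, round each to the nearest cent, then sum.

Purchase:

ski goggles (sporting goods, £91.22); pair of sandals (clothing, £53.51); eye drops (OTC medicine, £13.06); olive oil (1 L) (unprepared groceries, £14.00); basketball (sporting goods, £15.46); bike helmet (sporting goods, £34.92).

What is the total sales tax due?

Ski goggles £91.22: sporting goods → 6.5% + 0% district = 6.5% → £5.93
Pair of sandals £53.51: clothing → 6.25% + 2% district = 8.25% → £4.41
Eye drops £13.06: OTC medicine → 4% + 1.75% district = 5.75% → £0.75
Olive oil (1 L) £14.00: unprepared groceries → 8.5% + 0% district = 8.5% → £1.19
Basketball £15.46: sporting goods → 6.5% + 0% district = 6.5% → £1.00
Bike helmet £34.92: sporting goods → 6.5% + 0% district = 6.5% → £2.27
Total tax = £5.93 + £4.41 + £0.75 + £1.19 + £1.00 + £2.27 = £15.55

£15.55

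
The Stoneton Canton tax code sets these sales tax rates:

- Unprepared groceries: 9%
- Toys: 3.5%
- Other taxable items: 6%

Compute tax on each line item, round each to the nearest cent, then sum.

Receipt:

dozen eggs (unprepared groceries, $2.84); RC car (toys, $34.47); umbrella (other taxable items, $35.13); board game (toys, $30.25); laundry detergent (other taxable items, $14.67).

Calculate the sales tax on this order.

$5.52

Dozen eggs $2.84: unprepared groceries → 9% → $0.26
RC car $34.47: toys → 3.5% → $1.21
Umbrella $35.13: other taxable items → 6% → $2.11
Board game $30.25: toys → 3.5% → $1.06
Laundry detergent $14.67: other taxable items → 6% → $0.88
Total tax = $0.26 + $1.21 + $2.11 + $1.06 + $0.88 = $5.52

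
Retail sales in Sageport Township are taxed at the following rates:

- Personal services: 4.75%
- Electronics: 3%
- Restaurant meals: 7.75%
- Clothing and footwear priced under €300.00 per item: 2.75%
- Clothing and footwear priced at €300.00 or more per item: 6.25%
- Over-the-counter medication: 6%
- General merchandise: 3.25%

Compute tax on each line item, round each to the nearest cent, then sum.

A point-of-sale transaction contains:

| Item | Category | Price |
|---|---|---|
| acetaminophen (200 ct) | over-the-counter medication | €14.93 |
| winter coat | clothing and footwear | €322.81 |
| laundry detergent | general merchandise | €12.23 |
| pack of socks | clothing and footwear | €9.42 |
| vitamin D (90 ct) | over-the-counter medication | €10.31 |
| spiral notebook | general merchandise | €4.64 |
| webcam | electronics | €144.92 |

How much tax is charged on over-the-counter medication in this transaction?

Acetaminophen (200 ct) €14.93: over-the-counter medication → 6% → €0.90
Vitamin D (90 ct) €10.31: over-the-counter medication → 6% → €0.62
Tax on over-the-counter medication = €0.90 + €0.62 = €1.52

€1.52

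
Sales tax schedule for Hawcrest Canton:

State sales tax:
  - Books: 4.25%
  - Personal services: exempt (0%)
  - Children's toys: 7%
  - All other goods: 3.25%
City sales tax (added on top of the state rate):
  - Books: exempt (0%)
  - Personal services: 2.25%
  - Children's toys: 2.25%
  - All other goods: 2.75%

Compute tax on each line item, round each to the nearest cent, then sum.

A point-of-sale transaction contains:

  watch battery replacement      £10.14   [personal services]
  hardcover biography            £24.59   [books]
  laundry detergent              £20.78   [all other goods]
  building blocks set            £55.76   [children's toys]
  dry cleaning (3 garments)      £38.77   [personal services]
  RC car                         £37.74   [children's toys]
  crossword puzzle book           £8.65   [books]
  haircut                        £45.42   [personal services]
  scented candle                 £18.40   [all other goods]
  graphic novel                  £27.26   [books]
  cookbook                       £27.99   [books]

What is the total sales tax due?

Watch battery replacement £10.14: personal services → 0% + 2.25% city = 2.25% → £0.23
Hardcover biography £24.59: books → 4.25% + 0% city = 4.25% → £1.05
Laundry detergent £20.78: all other goods → 3.25% + 2.75% city = 6% → £1.25
Building blocks set £55.76: children's toys → 7% + 2.25% city = 9.25% → £5.16
Dry cleaning (3 garments) £38.77: personal services → 0% + 2.25% city = 2.25% → £0.87
RC car £37.74: children's toys → 7% + 2.25% city = 9.25% → £3.49
Crossword puzzle book £8.65: books → 4.25% + 0% city = 4.25% → £0.37
Haircut £45.42: personal services → 0% + 2.25% city = 2.25% → £1.02
Scented candle £18.40: all other goods → 3.25% + 2.75% city = 6% → £1.10
Graphic novel £27.26: books → 4.25% + 0% city = 4.25% → £1.16
Cookbook £27.99: books → 4.25% + 0% city = 4.25% → £1.19
Total tax = £0.23 + £1.05 + £1.25 + £5.16 + £0.87 + £3.49 + £0.37 + £1.02 + £1.10 + £1.16 + £1.19 = £16.89

£16.89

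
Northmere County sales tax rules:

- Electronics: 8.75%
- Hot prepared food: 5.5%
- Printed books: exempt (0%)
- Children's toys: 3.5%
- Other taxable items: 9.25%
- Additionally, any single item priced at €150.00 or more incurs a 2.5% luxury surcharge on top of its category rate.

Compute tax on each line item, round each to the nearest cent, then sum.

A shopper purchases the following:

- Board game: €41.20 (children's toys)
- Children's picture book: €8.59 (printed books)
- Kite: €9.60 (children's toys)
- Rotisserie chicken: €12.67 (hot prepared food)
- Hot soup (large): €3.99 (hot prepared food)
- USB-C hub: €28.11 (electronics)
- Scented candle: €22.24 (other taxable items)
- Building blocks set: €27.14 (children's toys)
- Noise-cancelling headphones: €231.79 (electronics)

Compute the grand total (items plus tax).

€419.58

Board game €41.20: children's toys → 3.5% → €1.44
Children's picture book €8.59: printed books → 0% → €0.00
Kite €9.60: children's toys → 3.5% → €0.34
Rotisserie chicken €12.67: hot prepared food → 5.5% → €0.70
Hot soup (large) €3.99: hot prepared food → 5.5% → €0.22
USB-C hub €28.11: electronics → 8.75% → €2.46
Scented candle €22.24: other taxable items → 9.25% → €2.06
Building blocks set €27.14: children's toys → 3.5% → €0.95
Noise-cancelling headphones €231.79: electronics → 8.75% + 2.5% surcharge = 11.25% → €26.08
Subtotal = €385.33; tax = €34.25; total due = €419.58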